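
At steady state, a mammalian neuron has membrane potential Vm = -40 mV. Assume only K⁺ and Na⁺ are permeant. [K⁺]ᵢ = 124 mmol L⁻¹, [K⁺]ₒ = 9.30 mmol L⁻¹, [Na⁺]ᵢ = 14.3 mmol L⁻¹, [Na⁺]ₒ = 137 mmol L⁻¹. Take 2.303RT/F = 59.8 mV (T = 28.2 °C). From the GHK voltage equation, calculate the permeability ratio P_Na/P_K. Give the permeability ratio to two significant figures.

Let α = P_Na/P_K. GHK: Vm = 59.8·log₁₀[(Kₒ + α·Naₒ)/(Kᵢ + α·Naᵢ)].
10^(Vm/59.8) = 10^(-40.0/59.8) = 0.21434
So 0.21434·(Kᵢ + α·Naᵢ) = Kₒ + α·Naₒ → α = (0.21434·124.0 − 9.3) / (137.0 − 0.21434·14.3)
α = (26.58 − 9.3) / (137.0 − 3.065) = 17.28/133.9 = 0.129

0.13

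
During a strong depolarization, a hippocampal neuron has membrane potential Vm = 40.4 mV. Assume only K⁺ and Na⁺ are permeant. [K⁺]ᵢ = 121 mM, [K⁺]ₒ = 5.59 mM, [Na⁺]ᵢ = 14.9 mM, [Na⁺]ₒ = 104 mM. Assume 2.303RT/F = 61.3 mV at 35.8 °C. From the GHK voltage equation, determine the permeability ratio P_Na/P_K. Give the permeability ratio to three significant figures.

Let α = P_Na/P_K. GHK: Vm = 61.3·log₁₀[(Kₒ + α·Naₒ)/(Kᵢ + α·Naᵢ)].
10^(Vm/61.3) = 10^(40.4/61.3) = 4.5609
So 4.5609·(Kᵢ + α·Naᵢ) = Kₒ + α·Naₒ → α = (4.5609·121.0 − 5.59) / (104.0 − 4.5609·14.9)
α = (551.9 − 5.59) / (104.0 − 67.96) = 546.3/36.04 = 15.16

15.2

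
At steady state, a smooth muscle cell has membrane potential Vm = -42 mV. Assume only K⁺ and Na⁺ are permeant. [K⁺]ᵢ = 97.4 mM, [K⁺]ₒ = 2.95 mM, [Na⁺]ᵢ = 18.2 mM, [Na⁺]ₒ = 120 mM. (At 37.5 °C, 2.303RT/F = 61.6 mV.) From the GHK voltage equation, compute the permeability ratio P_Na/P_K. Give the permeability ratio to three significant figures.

Let α = P_Na/P_K. GHK: Vm = 61.6·log₁₀[(Kₒ + α·Naₒ)/(Kᵢ + α·Naᵢ)].
10^(Vm/61.6) = 10^(-42.0/61.6) = 0.20806
So 0.20806·(Kᵢ + α·Naᵢ) = Kₒ + α·Naₒ → α = (0.20806·97.4 − 2.95) / (120.0 − 0.20806·18.2)
α = (20.26 − 2.95) / (120.0 − 3.787) = 17.31/116.2 = 0.149

0.149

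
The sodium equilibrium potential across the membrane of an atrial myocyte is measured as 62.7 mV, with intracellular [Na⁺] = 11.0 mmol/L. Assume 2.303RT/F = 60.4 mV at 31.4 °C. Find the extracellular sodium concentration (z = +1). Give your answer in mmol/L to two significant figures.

Nernst: E = (60.4/1) · log₁₀([out]/[in]), so log₁₀([out]/[in]) = 62.7 × 1 / 60.4 = 1.0381.
[out]/[in] = 10^(1.0381) = 10.92.
[out] = 10.92 × 11.0 = 120.1 mmol/L.

120 mmol/L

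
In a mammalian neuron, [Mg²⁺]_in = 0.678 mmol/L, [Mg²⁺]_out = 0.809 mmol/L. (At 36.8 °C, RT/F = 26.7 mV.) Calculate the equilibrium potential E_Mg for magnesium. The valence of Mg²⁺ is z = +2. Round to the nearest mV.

2 mV

E = (26.7/z) · ln([Mg²⁺]_out/[Mg²⁺]_in) with z = +2.
= (26.7/2) · ln(0.809/0.678) = 13.35 · ln(1.193)
= 13.35 · (0.1767) = 2.36 mV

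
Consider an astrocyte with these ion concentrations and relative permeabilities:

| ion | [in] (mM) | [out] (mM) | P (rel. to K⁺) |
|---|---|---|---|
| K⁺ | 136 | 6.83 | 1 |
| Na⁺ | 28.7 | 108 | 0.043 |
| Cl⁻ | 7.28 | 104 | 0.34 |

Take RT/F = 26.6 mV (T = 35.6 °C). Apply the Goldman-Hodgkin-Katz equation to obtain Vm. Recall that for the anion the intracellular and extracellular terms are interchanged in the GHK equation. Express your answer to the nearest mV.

Vm = 26.6 · ln[(Σ P·[cation]ₒ + Σ P·[anion]ᵢ) / (Σ P·[cation]ᵢ + Σ P·[anion]ₒ)]
Numerator = 1×6.83 + 0.043×108 + 0.34×7.28 = 13.95
Denominator = 1×136 + 0.043×28.7 + 0.34×104 = 172.6
Vm = 26.6 · ln(0.080821) = 26.6 × (-2.5155) = -66.91 mV

-67 mV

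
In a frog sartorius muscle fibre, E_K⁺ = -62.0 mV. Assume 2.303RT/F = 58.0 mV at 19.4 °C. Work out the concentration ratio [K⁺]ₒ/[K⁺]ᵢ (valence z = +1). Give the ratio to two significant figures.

0.085

log₁₀([out]/[in]) = E·z/(58.0) = -62.0 × 1 / 58.0 = -1.0690
[out]/[in] = 10^(-1.0690) = 0.08532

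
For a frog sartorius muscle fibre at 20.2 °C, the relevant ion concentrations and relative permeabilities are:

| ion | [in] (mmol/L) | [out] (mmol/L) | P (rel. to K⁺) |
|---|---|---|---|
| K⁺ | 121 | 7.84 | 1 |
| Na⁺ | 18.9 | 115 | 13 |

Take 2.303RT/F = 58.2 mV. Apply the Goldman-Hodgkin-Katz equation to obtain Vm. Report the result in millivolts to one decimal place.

Vm = 58.2 · log₁₀[(Σ P·[cation]ₒ + Σ P·[anion]ᵢ) / (Σ P·[cation]ᵢ + Σ P·[anion]ₒ)]
Numerator = 1×7.84 + 13×115 = 1503
Denominator = 1×121 + 13×18.9 = 366.7
Vm = 58.2 · log₁₀(4.0983) = 58.2 × (0.6126) = 35.65 mV

35.7 mV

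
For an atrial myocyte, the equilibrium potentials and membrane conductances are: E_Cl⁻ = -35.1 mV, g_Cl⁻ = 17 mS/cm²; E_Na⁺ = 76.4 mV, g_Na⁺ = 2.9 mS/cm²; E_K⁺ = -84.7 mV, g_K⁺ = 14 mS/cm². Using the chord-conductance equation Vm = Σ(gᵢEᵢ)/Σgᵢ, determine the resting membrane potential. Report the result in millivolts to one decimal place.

-46.0 mV

Σ gᵢEᵢ = 17·(-35.1) + 2.9·(76.4) + 14·(-84.7) = -1560.94
Σ gᵢ = 17 + 2.9 + 14 = 33.9
Vm = -1560.94 / 33.9 = -46.05 mV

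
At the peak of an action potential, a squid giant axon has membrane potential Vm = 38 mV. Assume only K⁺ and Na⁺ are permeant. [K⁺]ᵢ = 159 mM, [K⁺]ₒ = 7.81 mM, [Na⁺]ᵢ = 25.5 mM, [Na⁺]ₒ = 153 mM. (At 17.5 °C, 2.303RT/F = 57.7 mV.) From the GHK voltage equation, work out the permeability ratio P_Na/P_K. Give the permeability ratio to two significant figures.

19

Let α = P_Na/P_K. GHK: Vm = 57.7·log₁₀[(Kₒ + α·Naₒ)/(Kᵢ + α·Naᵢ)].
10^(Vm/57.7) = 10^(38.0/57.7) = 4.5559
So 4.5559·(Kᵢ + α·Naᵢ) = Kₒ + α·Naₒ → α = (4.5559·159.0 − 7.81) / (153.0 − 4.5559·25.5)
α = (724.4 − 7.81) / (153.0 − 116.2) = 716.6/36.82 = 19.46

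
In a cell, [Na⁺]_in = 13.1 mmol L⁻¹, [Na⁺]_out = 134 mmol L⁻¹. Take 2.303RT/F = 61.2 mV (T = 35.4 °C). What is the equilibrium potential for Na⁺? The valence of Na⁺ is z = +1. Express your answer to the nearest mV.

62 mV

E = (61.2/z) · log₁₀([Na⁺]_out/[Na⁺]_in) with z = +1.
= (61.2/1) · log₁₀(134/13.1) = 61.20 · log₁₀(10.23)
= 61.20 · (1.0098) = 61.80 mV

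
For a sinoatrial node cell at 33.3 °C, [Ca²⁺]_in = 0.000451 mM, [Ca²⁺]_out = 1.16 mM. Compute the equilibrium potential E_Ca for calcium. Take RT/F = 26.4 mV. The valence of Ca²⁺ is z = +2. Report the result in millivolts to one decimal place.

103.7 mV

E = (26.4/z) · ln([Ca²⁺]_out/[Ca²⁺]_in) with z = +2.
= (26.4/2) · ln(1.16/0.000451) = 13.20 · ln(2572)
= 13.20 · (7.8525) = 103.65 mV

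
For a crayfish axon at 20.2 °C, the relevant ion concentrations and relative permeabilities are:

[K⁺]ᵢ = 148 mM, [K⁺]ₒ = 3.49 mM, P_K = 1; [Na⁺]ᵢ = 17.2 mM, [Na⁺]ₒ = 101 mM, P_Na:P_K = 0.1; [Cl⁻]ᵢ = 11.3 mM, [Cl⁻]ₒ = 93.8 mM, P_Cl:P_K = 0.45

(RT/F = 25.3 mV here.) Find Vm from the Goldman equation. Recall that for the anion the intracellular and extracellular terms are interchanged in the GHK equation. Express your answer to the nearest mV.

Vm = 25.3 · ln[(Σ P·[cation]ₒ + Σ P·[anion]ᵢ) / (Σ P·[cation]ᵢ + Σ P·[anion]ₒ)]
Numerator = 1×3.49 + 0.1×101 + 0.45×11.3 = 18.68
Denominator = 1×148 + 0.1×17.2 + 0.45×93.8 = 191.9
Vm = 25.3 · ln(0.097301) = 25.3 × (-2.3299) = -58.95 mV

-59 mV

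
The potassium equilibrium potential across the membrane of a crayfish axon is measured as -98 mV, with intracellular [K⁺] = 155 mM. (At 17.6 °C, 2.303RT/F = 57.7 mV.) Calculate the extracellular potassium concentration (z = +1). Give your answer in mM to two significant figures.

Nernst: E = (57.7/1) · log₁₀([out]/[in]), so log₁₀([out]/[in]) = -98.0 × 1 / 57.7 = -1.6984.
[out]/[in] = 10^(-1.6984) = 0.02002.
[out] = 0.02002 × 155 = 3.104 mM.

3.1 mM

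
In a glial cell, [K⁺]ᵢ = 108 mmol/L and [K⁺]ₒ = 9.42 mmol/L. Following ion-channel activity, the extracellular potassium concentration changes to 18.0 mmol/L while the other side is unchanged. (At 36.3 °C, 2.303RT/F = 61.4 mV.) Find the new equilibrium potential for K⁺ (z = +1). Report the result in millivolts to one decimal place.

-47.8 mV

After the shift: [K⁺]_out = 18.0, [K⁺]_in = 108 mmol/L.
E_new = (61.4/1)·log₁₀(18.0/108) = 61.40 · (-0.7782) = -47.78 mV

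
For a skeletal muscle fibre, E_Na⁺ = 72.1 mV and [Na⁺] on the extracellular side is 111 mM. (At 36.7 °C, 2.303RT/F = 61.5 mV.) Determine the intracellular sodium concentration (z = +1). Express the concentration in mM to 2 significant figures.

Nernst: E = (61.5/1) · log₁₀([out]/[in]), so log₁₀([out]/[in]) = 72.1 × 1 / 61.5 = 1.1724.
[out]/[in] = 10^(1.1724) = 14.87.
[in] = 111 / 14.87 = 7.464 mM.

7.5 mM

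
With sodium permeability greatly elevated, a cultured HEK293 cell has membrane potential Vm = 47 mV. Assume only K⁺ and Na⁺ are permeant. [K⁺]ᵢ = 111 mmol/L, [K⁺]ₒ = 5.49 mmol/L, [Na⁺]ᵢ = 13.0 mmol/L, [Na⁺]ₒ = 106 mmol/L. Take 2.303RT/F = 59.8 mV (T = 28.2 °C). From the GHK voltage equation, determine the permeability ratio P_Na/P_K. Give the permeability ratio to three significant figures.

Let α = P_Na/P_K. GHK: Vm = 59.8·log₁₀[(Kₒ + α·Naₒ)/(Kᵢ + α·Naᵢ)].
10^(Vm/59.8) = 10^(47.0/59.8) = 6.1088
So 6.1088·(Kᵢ + α·Naᵢ) = Kₒ + α·Naₒ → α = (6.1088·111.0 − 5.49) / (106.0 − 6.1088·13.0)
α = (678.1 − 5.49) / (106.0 − 79.41) = 672.6/26.59 = 25.3

25.3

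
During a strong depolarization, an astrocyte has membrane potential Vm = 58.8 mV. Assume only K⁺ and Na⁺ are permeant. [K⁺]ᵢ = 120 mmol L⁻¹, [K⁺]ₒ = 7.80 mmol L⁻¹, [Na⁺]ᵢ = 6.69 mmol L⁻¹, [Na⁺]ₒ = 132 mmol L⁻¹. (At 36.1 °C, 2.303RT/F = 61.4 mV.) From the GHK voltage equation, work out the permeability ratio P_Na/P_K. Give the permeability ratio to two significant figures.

15

Let α = P_Na/P_K. GHK: Vm = 61.4·log₁₀[(Kₒ + α·Naₒ)/(Kᵢ + α·Naᵢ)].
10^(Vm/61.4) = 10^(58.8/61.4) = 9.071
So 9.071·(Kᵢ + α·Naᵢ) = Kₒ + α·Naₒ → α = (9.071·120.0 − 7.8) / (132.0 − 9.071·6.69)
α = (1089 − 7.8) / (132.0 − 60.68) = 1081/71.32 = 15.15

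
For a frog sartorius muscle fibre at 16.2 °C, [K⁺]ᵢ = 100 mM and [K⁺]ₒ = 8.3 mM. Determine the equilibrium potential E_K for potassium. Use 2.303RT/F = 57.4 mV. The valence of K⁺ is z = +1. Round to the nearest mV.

-62 mV

E = (57.4/z) · log₁₀([K⁺]_out/[K⁺]_in) with z = +1.
= (57.4/1) · log₁₀(8.3/100) = 57.40 · log₁₀(0.083)
= 57.40 · (-1.0809) = -62.04 mV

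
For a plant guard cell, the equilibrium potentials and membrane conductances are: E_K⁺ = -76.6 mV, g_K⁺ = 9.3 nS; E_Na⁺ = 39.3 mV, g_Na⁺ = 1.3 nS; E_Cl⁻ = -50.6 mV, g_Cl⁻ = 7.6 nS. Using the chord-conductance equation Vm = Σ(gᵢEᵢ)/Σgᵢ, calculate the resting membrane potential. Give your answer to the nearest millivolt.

Σ gᵢEᵢ = 9.3·(-76.6) + 1.3·(39.3) + 7.6·(-50.6) = -1045.85
Σ gᵢ = 9.3 + 1.3 + 7.6 = 18.2
Vm = -1045.85 / 18.2 = -57.46 mV

-57 mV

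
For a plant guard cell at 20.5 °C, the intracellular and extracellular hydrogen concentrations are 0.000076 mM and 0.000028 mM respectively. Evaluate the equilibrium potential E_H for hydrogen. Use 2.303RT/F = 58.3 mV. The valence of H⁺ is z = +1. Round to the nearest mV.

E = (58.3/z) · log₁₀([H⁺]_out/[H⁺]_in) with z = +1.
= (58.3/1) · log₁₀(0.000028/0.000076) = 58.30 · log₁₀(0.3684)
= 58.30 · (-0.4337) = -25.28 mV

-25 mV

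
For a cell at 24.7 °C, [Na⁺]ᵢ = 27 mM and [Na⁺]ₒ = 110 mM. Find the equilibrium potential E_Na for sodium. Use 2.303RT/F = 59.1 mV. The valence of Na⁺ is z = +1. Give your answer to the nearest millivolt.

E = (59.1/z) · log₁₀([Na⁺]_out/[Na⁺]_in) with z = +1.
= (59.1/1) · log₁₀(110/27) = 59.10 · log₁₀(4.074)
= 59.10 · (0.6100) = 36.05 mV

36 mV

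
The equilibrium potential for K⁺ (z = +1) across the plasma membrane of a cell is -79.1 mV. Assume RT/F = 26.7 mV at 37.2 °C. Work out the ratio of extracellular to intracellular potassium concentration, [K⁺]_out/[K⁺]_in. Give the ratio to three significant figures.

0.0517

ln([out]/[in]) = E·z/(26.7) = -79.1 × 1 / 26.7 = -2.9625
[out]/[in] = e^(-2.9625) = 0.05169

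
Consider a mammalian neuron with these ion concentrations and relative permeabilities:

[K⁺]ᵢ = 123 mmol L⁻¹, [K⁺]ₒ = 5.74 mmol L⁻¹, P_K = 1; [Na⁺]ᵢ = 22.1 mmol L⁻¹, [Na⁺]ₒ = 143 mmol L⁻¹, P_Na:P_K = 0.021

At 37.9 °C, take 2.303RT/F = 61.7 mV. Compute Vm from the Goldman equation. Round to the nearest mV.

Vm = 61.7 · log₁₀[(Σ P·[cation]ₒ + Σ P·[anion]ᵢ) / (Σ P·[cation]ᵢ + Σ P·[anion]ₒ)]
Numerator = 1×5.74 + 0.021×143 = 8.743
Denominator = 1×123 + 0.021×22.1 = 123.5
Vm = 61.7 · log₁₀(0.070814) = 61.7 × (-1.1499) = -70.95 mV

-71 mV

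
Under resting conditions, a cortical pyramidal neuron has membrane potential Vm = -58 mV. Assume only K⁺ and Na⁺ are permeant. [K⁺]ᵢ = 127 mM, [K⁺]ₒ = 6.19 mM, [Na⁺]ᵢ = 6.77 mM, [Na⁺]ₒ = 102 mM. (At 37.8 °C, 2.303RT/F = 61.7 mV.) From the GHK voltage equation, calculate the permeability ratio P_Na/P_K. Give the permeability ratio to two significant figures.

0.083

Let α = P_Na/P_K. GHK: Vm = 61.7·log₁₀[(Kₒ + α·Naₒ)/(Kᵢ + α·Naᵢ)].
10^(Vm/61.7) = 10^(-58.0/61.7) = 0.11481
So 0.11481·(Kᵢ + α·Naᵢ) = Kₒ + α·Naₒ → α = (0.11481·127.0 − 6.19) / (102.0 − 0.11481·6.77)
α = (14.58 − 6.19) / (102.0 − 0.7772) = 8.39/101.2 = 0.08289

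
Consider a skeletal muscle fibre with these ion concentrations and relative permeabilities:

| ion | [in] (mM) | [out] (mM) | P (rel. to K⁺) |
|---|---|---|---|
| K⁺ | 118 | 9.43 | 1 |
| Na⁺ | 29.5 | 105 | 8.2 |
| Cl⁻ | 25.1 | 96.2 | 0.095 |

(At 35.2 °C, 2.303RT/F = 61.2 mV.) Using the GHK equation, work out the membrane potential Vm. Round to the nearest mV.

23 mV

Vm = 61.2 · log₁₀[(Σ P·[cation]ₒ + Σ P·[anion]ᵢ) / (Σ P·[cation]ᵢ + Σ P·[anion]ₒ)]
Numerator = 1×9.43 + 8.2×105 + 0.095×25.1 = 872.8
Denominator = 1×118 + 8.2×29.5 + 0.095×96.2 = 369
Vm = 61.2 · log₁₀(2.3651) = 61.2 × (0.3738) = 22.88 mV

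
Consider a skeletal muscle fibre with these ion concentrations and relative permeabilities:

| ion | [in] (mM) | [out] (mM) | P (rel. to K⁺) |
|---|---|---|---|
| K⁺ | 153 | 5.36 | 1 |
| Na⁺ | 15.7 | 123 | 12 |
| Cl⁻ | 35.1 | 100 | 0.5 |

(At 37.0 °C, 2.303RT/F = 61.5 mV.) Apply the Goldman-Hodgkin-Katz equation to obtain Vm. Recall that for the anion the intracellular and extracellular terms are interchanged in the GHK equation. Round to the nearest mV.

36 mV

Vm = 61.5 · log₁₀[(Σ P·[cation]ₒ + Σ P·[anion]ᵢ) / (Σ P·[cation]ᵢ + Σ P·[anion]ₒ)]
Numerator = 1×5.36 + 12×123 + 0.5×35.1 = 1499
Denominator = 1×153 + 12×15.7 + 0.5×100 = 391.4
Vm = 61.5 · log₁₀(3.8296) = 61.5 × (0.5832) = 35.86 mV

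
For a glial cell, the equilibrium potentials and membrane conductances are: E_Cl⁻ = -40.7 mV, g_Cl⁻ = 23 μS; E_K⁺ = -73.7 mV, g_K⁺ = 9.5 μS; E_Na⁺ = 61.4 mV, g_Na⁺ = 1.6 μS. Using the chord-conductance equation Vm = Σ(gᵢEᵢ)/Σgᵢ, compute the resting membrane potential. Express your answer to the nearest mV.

-45 mV

Σ gᵢEᵢ = 23·(-40.7) + 9.5·(-73.7) + 1.6·(61.4) = -1538.01
Σ gᵢ = 23 + 9.5 + 1.6 = 34.1
Vm = -1538.01 / 34.1 = -45.10 mV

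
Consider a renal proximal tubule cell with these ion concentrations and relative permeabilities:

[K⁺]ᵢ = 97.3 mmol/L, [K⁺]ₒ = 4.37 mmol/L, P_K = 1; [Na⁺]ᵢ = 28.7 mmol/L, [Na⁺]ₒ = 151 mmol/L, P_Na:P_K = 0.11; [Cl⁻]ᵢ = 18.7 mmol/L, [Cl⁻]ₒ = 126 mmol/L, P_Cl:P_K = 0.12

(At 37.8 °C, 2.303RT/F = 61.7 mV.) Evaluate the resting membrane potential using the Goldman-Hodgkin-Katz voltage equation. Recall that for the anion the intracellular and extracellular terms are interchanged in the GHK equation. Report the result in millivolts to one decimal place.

Vm = 61.7 · log₁₀[(Σ P·[cation]ₒ + Σ P·[anion]ᵢ) / (Σ P·[cation]ᵢ + Σ P·[anion]ₒ)]
Numerator = 1×4.37 + 0.11×151 + 0.12×18.7 = 23.22
Denominator = 1×97.3 + 0.11×28.7 + 0.12×126 = 115.6
Vm = 61.7 · log₁₀(0.20094) = 61.7 × (-0.6969) = -43.00 mV

-43.0 mV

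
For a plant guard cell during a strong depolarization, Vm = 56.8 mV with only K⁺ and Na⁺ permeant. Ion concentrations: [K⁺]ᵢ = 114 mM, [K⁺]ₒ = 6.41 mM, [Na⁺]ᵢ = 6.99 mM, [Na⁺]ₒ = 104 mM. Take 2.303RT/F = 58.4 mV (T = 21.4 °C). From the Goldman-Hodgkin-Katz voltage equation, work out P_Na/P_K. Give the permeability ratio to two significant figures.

Let α = P_Na/P_K. GHK: Vm = 58.4·log₁₀[(Kₒ + α·Naₒ)/(Kᵢ + α·Naᵢ)].
10^(Vm/58.4) = 10^(56.8/58.4) = 9.3886
So 9.3886·(Kᵢ + α·Naᵢ) = Kₒ + α·Naₒ → α = (9.3886·114.0 − 6.41) / (104.0 − 9.3886·6.99)
α = (1070 − 6.41) / (104.0 − 65.63) = 1064/38.37 = 27.72

28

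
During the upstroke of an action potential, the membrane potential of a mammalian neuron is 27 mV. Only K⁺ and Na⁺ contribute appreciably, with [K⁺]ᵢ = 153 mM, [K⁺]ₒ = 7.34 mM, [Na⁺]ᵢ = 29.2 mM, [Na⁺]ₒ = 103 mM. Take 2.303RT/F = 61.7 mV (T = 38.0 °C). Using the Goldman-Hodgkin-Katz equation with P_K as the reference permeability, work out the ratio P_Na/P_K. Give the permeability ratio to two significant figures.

18

Let α = P_Na/P_K. GHK: Vm = 61.7·log₁₀[(Kₒ + α·Naₒ)/(Kᵢ + α·Naᵢ)].
10^(Vm/61.7) = 10^(27.0/61.7) = 2.7391
So 2.7391·(Kᵢ + α·Naᵢ) = Kₒ + α·Naₒ → α = (2.7391·153.0 − 7.34) / (103.0 − 2.7391·29.2)
α = (419.1 − 7.34) / (103.0 − 79.98) = 411.7/23.02 = 17.89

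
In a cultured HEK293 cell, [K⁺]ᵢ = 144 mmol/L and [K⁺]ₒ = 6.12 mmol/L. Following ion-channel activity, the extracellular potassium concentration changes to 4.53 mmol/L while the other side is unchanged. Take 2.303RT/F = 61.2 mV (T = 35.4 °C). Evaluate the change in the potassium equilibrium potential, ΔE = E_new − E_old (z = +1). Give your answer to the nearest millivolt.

E_old = (61.2/1)·log₁₀(6.12/144) = -83.94 mV
E_new = (61.2/1)·log₁₀(4.53/144) = -91.94 mV
ΔE = -91.94 − (-83.94) = -8.00 mV

-8 mV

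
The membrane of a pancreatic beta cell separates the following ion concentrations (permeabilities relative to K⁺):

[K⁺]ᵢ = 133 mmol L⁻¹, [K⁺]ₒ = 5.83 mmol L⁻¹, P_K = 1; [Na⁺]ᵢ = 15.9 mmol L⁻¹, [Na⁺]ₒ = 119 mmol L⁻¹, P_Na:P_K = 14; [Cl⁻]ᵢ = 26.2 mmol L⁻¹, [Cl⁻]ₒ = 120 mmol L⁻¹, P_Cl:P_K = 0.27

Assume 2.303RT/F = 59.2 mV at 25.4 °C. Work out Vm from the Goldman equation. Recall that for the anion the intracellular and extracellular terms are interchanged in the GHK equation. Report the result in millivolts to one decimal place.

37.7 mV

Vm = 59.2 · log₁₀[(Σ P·[cation]ₒ + Σ P·[anion]ᵢ) / (Σ P·[cation]ᵢ + Σ P·[anion]ₒ)]
Numerator = 1×5.83 + 14×119 + 0.27×26.2 = 1679
Denominator = 1×133 + 14×15.9 + 0.27×120 = 388
Vm = 59.2 · log₁₀(4.3271) = 59.2 × (0.6362) = 37.66 mV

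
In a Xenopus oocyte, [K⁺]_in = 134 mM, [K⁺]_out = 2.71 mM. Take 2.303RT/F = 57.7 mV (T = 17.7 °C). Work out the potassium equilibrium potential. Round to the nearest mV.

-98 mV

E = (57.7/z) · log₁₀([K⁺]_out/[K⁺]_in) with z = +1.
= (57.7/1) · log₁₀(2.71/134) = 57.70 · log₁₀(0.02022)
= 57.70 · (-1.6941) = -97.75 mV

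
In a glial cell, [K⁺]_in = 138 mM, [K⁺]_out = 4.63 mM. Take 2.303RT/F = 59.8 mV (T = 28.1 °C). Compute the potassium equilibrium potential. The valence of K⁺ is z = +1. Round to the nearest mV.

E = (59.8/z) · log₁₀([K⁺]_out/[K⁺]_in) with z = +1.
= (59.8/1) · log₁₀(4.63/138) = 59.80 · log₁₀(0.03355)
= 59.80 · (-1.4743) = -88.16 mV

-88 mV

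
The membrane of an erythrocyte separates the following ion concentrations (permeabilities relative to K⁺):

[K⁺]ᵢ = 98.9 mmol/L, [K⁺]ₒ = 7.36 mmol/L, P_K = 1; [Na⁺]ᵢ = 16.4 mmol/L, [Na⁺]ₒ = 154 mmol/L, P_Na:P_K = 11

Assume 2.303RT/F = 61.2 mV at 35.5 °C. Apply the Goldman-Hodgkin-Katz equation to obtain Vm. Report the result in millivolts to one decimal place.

Vm = 61.2 · log₁₀[(Σ P·[cation]ₒ + Σ P·[anion]ᵢ) / (Σ P·[cation]ᵢ + Σ P·[anion]ₒ)]
Numerator = 1×7.36 + 11×154 = 1701
Denominator = 1×98.9 + 11×16.4 = 279.3
Vm = 61.2 · log₁₀(6.0915) = 61.2 × (0.7847) = 48.03 mV

48.0 mV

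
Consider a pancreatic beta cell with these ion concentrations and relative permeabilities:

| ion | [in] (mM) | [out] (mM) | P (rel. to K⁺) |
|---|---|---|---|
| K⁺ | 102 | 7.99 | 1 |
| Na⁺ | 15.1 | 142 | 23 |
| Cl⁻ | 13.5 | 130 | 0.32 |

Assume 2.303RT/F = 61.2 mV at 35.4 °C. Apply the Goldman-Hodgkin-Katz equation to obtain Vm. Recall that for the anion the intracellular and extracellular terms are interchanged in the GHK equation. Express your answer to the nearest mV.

50 mV

Vm = 61.2 · log₁₀[(Σ P·[cation]ₒ + Σ P·[anion]ᵢ) / (Σ P·[cation]ᵢ + Σ P·[anion]ₒ)]
Numerator = 1×7.99 + 23×142 + 0.32×13.5 = 3278
Denominator = 1×102 + 23×15.1 + 0.32×130 = 490.9
Vm = 61.2 · log₁₀(6.6782) = 61.2 × (0.8247) = 50.47 mV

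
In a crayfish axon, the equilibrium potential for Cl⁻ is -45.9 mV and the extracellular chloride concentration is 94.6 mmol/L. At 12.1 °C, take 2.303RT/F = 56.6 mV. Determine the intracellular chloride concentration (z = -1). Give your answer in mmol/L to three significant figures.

14.6 mmol/L

Nernst: E = (56.6/-1) · log₁₀([out]/[in]), so log₁₀([out]/[in]) = -45.9 × -1 / 56.6 = 0.8110.
[out]/[in] = 10^(0.8110) = 6.471.
[in] = 94.6 / 6.471 = 14.62 mmol/L.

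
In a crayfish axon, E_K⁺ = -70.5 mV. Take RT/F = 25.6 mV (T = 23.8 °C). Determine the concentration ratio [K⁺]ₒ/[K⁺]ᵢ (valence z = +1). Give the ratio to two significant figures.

ln([out]/[in]) = E·z/(25.6) = -70.5 × 1 / 25.6 = -2.7539
[out]/[in] = e^(-2.7539) = 0.06368

0.064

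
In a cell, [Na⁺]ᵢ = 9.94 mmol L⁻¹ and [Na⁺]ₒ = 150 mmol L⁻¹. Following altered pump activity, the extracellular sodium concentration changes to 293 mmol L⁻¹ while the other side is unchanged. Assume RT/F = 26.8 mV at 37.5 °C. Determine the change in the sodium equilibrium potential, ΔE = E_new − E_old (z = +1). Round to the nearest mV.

E_old = (26.8/1)·ln(150/9.94) = 72.74 mV
E_new = (26.8/1)·ln(293/9.94) = 90.68 mV
ΔE = 90.68 − (72.74) = 17.94 mV

18 mV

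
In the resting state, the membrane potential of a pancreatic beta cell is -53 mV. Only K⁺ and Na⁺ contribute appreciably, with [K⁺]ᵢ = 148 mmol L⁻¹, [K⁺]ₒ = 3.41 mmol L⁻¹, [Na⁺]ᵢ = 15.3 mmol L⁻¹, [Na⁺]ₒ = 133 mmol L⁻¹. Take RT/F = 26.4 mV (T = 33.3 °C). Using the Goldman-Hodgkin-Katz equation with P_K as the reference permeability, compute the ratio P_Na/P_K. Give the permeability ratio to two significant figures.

0.13

Let α = P_Na/P_K. GHK: Vm = 26.4·ln[(Kₒ + α·Naₒ)/(Kᵢ + α·Naᵢ)].
e^(Vm/26.4) = e^(-53.0/26.4) = 0.13431
So 0.13431·(Kᵢ + α·Naᵢ) = Kₒ + α·Naₒ → α = (0.13431·148.0 − 3.41) / (133.0 − 0.13431·15.3)
α = (19.88 − 3.41) / (133.0 − 2.055) = 16.47/130.9 = 0.1258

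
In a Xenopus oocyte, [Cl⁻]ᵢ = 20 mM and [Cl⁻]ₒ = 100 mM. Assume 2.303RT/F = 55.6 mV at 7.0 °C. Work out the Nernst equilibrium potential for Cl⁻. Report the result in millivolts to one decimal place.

-38.9 mV

E = (55.6/z) · log₁₀([Cl⁻]_out/[Cl⁻]_in) with z = -1.
For an anion, dividing by z = -1 reverses the sign.
= (55.6/-1) · log₁₀(100/20) = -55.60 · log₁₀(5)
= -55.60 · (0.6990) = -38.86 mV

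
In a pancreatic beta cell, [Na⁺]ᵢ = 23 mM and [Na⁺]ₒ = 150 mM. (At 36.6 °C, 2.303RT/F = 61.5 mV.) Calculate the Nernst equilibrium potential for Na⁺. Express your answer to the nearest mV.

50 mV

E = (61.5/z) · log₁₀([Na⁺]_out/[Na⁺]_in) with z = +1.
= (61.5/1) · log₁₀(150/23) = 61.50 · log₁₀(6.522)
= 61.50 · (0.8144) = 50.08 mV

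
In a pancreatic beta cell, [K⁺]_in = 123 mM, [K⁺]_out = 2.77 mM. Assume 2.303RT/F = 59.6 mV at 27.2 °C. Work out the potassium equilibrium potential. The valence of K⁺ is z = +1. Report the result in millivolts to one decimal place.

E = (59.6/z) · log₁₀([K⁺]_out/[K⁺]_in) with z = +1.
= (59.6/1) · log₁₀(2.77/123) = 59.60 · log₁₀(0.02252)
= 59.60 · (-1.6474) = -98.19 mV

-98.2 mV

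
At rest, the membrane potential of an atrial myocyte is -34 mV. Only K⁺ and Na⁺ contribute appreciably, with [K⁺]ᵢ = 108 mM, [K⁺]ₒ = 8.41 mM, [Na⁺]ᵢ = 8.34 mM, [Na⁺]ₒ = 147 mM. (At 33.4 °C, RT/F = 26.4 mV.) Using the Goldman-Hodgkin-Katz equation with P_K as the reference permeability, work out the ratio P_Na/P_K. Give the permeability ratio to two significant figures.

Let α = P_Na/P_K. GHK: Vm = 26.4·ln[(Kₒ + α·Naₒ)/(Kᵢ + α·Naᵢ)].
e^(Vm/26.4) = e^(-34.0/26.4) = 0.27586
So 0.27586·(Kᵢ + α·Naᵢ) = Kₒ + α·Naₒ → α = (0.27586·108.0 − 8.41) / (147.0 − 0.27586·8.34)
α = (29.79 − 8.41) / (147.0 − 2.301) = 21.38/144.7 = 0.1478

0.15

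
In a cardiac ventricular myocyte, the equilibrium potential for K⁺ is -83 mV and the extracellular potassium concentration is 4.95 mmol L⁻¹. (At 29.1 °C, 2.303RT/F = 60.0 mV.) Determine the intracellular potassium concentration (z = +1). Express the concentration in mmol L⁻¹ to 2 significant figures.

120 mmol L⁻¹

Nernst: E = (60.0/1) · log₁₀([out]/[in]), so log₁₀([out]/[in]) = -83.0 × 1 / 60.0 = -1.3833.
[out]/[in] = 10^(-1.3833) = 0.04137.
[in] = 4.95 / 0.04137 = 119.7 mmol L⁻¹.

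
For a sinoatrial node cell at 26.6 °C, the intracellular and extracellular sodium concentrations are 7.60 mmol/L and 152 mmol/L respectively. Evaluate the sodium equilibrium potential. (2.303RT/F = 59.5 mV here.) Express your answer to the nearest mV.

E = (59.5/z) · log₁₀([Na⁺]_out/[Na⁺]_in) with z = +1.
= (59.5/1) · log₁₀(152/7.60) = 59.50 · log₁₀(20)
= 59.50 · (1.3010) = 77.41 mV

77 mV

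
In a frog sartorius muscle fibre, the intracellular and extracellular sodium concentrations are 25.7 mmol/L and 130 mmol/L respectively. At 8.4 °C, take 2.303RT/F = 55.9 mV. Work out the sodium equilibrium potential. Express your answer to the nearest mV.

39 mV

E = (55.9/z) · log₁₀([Na⁺]_out/[Na⁺]_in) with z = +1.
= (55.9/1) · log₁₀(130/25.7) = 55.90 · log₁₀(5.058)
= 55.90 · (0.7040) = 39.35 mV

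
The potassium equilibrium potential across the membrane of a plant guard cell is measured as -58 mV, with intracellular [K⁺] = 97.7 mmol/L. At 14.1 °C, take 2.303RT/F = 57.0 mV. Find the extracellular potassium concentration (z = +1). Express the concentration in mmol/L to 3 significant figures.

9.38 mmol/L

Nernst: E = (57.0/1) · log₁₀([out]/[in]), so log₁₀([out]/[in]) = -58.0 × 1 / 57.0 = -1.0175.
[out]/[in] = 10^(-1.0175) = 0.09604.
[out] = 0.09604 × 97.7 = 9.383 mmol/L.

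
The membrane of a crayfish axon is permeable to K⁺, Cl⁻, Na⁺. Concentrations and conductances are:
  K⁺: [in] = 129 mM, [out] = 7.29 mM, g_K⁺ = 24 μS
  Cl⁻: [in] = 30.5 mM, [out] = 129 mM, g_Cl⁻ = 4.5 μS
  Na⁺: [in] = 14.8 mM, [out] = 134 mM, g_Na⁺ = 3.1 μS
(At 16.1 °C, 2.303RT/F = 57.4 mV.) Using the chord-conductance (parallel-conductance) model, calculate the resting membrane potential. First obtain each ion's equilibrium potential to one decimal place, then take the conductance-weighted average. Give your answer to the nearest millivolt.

E_K⁺ = (57.4/1)·log₁₀(7.29/129) = -71.6 mV
E_Cl⁻ = (57.4/-1)·log₁₀(129/30.5) = -35.9 mV
E_Na⁺ = (57.4/1)·log₁₀(134/14.8) = 54.9 mV
Vm = (Σ gᵢEᵢ)/(Σ gᵢ) = (24·-71.6 + 4.5·-35.9 + 3.1·54.9) / (24 + 4.5 + 3.1)
= -1709.76 / 31.6 = -54.11 mV

-54 mV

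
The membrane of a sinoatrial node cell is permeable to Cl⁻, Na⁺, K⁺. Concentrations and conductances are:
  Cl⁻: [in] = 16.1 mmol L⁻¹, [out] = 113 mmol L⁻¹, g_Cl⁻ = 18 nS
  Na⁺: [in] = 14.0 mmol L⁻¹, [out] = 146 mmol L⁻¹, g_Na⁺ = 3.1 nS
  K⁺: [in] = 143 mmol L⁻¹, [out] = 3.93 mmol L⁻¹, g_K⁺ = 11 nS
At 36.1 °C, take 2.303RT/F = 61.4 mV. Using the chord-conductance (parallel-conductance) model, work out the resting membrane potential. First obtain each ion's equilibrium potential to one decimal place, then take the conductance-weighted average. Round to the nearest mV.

-56 mV

E_Cl⁻ = (61.4/-1)·log₁₀(113/16.1) = -52.0 mV
E_Na⁺ = (61.4/1)·log₁₀(146/14.0) = 62.5 mV
E_K⁺ = (61.4/1)·log₁₀(3.93/143) = -95.8 mV
Vm = (Σ gᵢEᵢ)/(Σ gᵢ) = (18·-52.0 + 3.1·62.5 + 11·-95.8) / (18 + 3.1 + 11)
= -1796.05 / 32.1 = -55.95 mV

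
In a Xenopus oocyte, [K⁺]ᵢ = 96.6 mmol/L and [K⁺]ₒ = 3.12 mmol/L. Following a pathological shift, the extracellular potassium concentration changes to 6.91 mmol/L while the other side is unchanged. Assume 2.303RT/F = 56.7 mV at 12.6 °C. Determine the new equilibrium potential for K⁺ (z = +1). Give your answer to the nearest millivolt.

-65 mV

After the shift: [K⁺]_out = 6.91, [K⁺]_in = 96.6 mmol/L.
E_new = (56.7/1)·log₁₀(6.91/96.6) = 56.70 · (-1.1455) = -64.95 mV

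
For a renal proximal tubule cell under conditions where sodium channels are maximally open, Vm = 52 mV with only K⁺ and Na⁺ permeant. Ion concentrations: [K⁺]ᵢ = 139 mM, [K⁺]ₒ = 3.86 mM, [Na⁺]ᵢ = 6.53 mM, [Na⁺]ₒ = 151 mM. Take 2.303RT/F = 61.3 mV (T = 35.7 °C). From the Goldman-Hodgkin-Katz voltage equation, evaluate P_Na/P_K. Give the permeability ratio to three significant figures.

9.30

Let α = P_Na/P_K. GHK: Vm = 61.3·log₁₀[(Kₒ + α·Naₒ)/(Kᵢ + α·Naᵢ)].
10^(Vm/61.3) = 10^(52.0/61.3) = 7.0516
So 7.0516·(Kᵢ + α·Naᵢ) = Kₒ + α·Naₒ → α = (7.0516·139.0 − 3.86) / (151.0 − 7.0516·6.53)
α = (980.2 − 3.86) / (151.0 − 46.05) = 976.3/105 = 9.302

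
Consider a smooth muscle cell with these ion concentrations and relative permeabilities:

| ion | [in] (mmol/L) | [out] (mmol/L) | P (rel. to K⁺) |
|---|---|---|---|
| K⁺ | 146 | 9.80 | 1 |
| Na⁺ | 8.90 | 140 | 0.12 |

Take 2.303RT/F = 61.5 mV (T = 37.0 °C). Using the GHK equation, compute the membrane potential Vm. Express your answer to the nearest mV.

-46 mV

Vm = 61.5 · log₁₀[(Σ P·[cation]ₒ + Σ P·[anion]ᵢ) / (Σ P·[cation]ᵢ + Σ P·[anion]ₒ)]
Numerator = 1×9.80 + 0.12×140 = 26.6
Denominator = 1×146 + 0.12×8.90 = 147.1
Vm = 61.5 · log₁₀(0.18087) = 61.5 × (-0.7426) = -45.67 mV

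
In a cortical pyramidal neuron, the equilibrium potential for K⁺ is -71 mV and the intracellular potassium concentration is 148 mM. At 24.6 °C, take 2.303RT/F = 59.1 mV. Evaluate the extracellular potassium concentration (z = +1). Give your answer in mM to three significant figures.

9.31 mM

Nernst: E = (59.1/1) · log₁₀([out]/[in]), so log₁₀([out]/[in]) = -71.0 × 1 / 59.1 = -1.2014.
[out]/[in] = 10^(-1.2014) = 0.0629.
[out] = 0.0629 × 148 = 9.309 mM.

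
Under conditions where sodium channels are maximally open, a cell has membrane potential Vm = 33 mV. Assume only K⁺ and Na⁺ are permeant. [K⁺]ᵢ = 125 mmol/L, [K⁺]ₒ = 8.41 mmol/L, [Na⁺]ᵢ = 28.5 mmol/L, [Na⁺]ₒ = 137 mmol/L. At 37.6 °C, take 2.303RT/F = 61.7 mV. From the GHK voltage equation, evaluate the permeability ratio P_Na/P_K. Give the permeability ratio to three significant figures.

Let α = P_Na/P_K. GHK: Vm = 61.7·log₁₀[(Kₒ + α·Naₒ)/(Kᵢ + α·Naᵢ)].
10^(Vm/61.7) = 10^(33.0/61.7) = 3.4265
So 3.4265·(Kᵢ + α·Naᵢ) = Kₒ + α·Naₒ → α = (3.4265·125.0 − 8.41) / (137.0 − 3.4265·28.5)
α = (428.3 − 8.41) / (137.0 − 97.65) = 419.9/39.35 = 10.67

10.7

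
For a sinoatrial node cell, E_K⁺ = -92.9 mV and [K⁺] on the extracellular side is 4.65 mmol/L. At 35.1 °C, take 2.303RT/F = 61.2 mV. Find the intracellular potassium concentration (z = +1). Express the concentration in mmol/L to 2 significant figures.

150 mmol/L

Nernst: E = (61.2/1) · log₁₀([out]/[in]), so log₁₀([out]/[in]) = -92.9 × 1 / 61.2 = -1.5180.
[out]/[in] = 10^(-1.5180) = 0.03034.
[in] = 4.65 / 0.03034 = 153.3 mmol/L.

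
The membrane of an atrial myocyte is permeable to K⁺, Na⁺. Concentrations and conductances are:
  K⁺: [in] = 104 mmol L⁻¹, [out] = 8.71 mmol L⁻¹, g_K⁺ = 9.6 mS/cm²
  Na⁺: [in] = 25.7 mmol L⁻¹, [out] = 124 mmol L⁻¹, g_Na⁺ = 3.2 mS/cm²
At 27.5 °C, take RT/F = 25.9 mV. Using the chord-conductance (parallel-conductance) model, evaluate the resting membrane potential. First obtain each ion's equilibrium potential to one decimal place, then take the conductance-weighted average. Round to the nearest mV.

-38 mV

E_K⁺ = (25.9/1)·ln(8.71/104) = -64.2 mV
E_Na⁺ = (25.9/1)·ln(124/25.7) = 40.8 mV
Vm = (Σ gᵢEᵢ)/(Σ gᵢ) = (9.6·-64.2 + 3.2·40.8) / (9.6 + 3.2)
= -485.76 / 12.8 = -37.95 mV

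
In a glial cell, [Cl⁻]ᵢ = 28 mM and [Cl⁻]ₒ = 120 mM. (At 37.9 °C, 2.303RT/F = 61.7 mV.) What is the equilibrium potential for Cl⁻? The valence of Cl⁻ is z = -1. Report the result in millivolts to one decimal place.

E = (61.7/z) · log₁₀([Cl⁻]_out/[Cl⁻]_in) with z = -1.
For an anion, dividing by z = -1 reverses the sign.
= (61.7/-1) · log₁₀(120/28) = -61.70 · log₁₀(4.286)
= -61.70 · (0.6320) = -39.00 mV

-39.0 mV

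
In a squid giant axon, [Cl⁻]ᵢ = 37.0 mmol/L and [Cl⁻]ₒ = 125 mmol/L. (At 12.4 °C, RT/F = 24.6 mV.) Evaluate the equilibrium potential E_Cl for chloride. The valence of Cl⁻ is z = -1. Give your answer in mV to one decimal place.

-29.9 mV

E = (24.6/z) · ln([Cl⁻]_out/[Cl⁻]_in) with z = -1.
For an anion, dividing by z = -1 reverses the sign.
= (24.6/-1) · ln(125/37.0) = -24.60 · ln(3.378)
= -24.60 · (1.2174) = -29.95 mV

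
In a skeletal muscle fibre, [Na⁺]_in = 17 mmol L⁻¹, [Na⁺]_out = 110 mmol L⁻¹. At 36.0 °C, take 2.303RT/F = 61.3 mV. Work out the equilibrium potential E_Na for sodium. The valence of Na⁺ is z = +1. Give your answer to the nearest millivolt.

50 mV

E = (61.3/z) · log₁₀([Na⁺]_out/[Na⁺]_in) with z = +1.
= (61.3/1) · log₁₀(110/17) = 61.30 · log₁₀(6.471)
= 61.30 · (0.8109) = 49.71 mV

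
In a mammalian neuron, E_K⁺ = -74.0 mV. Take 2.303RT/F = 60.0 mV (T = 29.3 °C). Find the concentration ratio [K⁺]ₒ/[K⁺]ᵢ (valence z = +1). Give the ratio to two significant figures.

log₁₀([out]/[in]) = E·z/(60.0) = -74.0 × 1 / 60.0 = -1.2333
[out]/[in] = 10^(-1.2333) = 0.05843

0.058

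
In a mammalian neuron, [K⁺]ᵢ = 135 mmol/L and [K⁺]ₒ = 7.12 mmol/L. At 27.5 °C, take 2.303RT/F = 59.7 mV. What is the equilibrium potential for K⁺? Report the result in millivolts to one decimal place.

-76.3 mV

E = (59.7/z) · log₁₀([K⁺]_out/[K⁺]_in) with z = +1.
= (59.7/1) · log₁₀(7.12/135) = 59.70 · log₁₀(0.05274)
= 59.70 · (-1.2779) = -76.29 mV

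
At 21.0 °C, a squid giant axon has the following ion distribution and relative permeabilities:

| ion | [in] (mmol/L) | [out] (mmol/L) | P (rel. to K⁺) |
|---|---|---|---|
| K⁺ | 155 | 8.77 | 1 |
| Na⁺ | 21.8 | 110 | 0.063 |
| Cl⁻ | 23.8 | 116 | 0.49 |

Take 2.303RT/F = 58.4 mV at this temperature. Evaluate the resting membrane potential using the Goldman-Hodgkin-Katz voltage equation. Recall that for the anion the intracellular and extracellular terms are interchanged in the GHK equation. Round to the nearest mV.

-52 mV

Vm = 58.4 · log₁₀[(Σ P·[cation]ₒ + Σ P·[anion]ᵢ) / (Σ P·[cation]ᵢ + Σ P·[anion]ₒ)]
Numerator = 1×8.77 + 0.063×110 + 0.49×23.8 = 27.36
Denominator = 1×155 + 0.063×21.8 + 0.49×116 = 213.2
Vm = 58.4 · log₁₀(0.12833) = 58.4 × (-0.8917) = -52.07 mV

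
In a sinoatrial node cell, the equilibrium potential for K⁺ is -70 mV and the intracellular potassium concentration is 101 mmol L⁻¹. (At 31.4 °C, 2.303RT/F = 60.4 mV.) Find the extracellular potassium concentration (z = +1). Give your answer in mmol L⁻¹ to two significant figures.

7.0 mmol L⁻¹

Nernst: E = (60.4/1) · log₁₀([out]/[in]), so log₁₀([out]/[in]) = -70.0 × 1 / 60.4 = -1.1589.
[out]/[in] = 10^(-1.1589) = 0.06935.
[out] = 0.06935 × 101 = 7.005 mmol L⁻¹.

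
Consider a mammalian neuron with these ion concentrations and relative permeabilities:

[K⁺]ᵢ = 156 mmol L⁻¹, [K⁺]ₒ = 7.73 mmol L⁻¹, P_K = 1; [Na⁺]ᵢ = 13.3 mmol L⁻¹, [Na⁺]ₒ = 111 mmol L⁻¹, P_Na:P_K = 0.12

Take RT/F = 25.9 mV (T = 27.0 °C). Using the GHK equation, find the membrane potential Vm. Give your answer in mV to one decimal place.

Vm = 25.9 · ln[(Σ P·[cation]ₒ + Σ P·[anion]ᵢ) / (Σ P·[cation]ᵢ + Σ P·[anion]ₒ)]
Numerator = 1×7.73 + 0.12×111 = 21.05
Denominator = 1×156 + 0.12×13.3 = 157.6
Vm = 25.9 · ln(0.13357) = 25.9 × (-2.0131) = -52.14 mV

-52.1 mV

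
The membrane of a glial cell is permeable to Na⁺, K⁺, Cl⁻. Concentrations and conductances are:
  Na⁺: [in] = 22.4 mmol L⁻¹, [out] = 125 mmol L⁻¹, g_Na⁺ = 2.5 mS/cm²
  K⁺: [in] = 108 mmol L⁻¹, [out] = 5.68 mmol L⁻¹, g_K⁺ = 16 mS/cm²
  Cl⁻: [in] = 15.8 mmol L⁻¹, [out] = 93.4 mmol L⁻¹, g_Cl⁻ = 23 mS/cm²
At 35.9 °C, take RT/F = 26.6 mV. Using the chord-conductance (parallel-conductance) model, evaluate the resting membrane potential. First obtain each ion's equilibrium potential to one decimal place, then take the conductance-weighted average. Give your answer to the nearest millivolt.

E_Na⁺ = (26.6/1)·ln(125/22.4) = 45.7 mV
E_K⁺ = (26.6/1)·ln(5.68/108) = -78.3 mV
E_Cl⁻ = (26.6/-1)·ln(93.4/15.8) = -47.3 mV
Vm = (Σ gᵢEᵢ)/(Σ gᵢ) = (2.5·45.7 + 16·-78.3 + 23·-47.3) / (2.5 + 16 + 23)
= -2226.45 / 41.5 = -53.65 mV

-54 mV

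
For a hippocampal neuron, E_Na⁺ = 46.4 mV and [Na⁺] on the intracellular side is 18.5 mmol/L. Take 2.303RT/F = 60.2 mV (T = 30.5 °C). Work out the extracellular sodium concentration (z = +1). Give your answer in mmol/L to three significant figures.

Nernst: E = (60.2/1) · log₁₀([out]/[in]), so log₁₀([out]/[in]) = 46.4 × 1 / 60.2 = 0.7708.
[out]/[in] = 10^(0.7708) = 5.899.
[out] = 5.899 × 18.5 = 109.1 mmol/L.

109 mmol/L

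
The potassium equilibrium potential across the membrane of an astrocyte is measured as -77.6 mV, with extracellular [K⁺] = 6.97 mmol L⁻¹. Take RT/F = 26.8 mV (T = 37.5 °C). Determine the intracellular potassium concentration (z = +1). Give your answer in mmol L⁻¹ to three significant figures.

126 mmol L⁻¹

Nernst: E = (26.8/1) · ln([out]/[in]), so ln([out]/[in]) = -77.6 × 1 / 26.8 = -2.8955.
[out]/[in] = e^(-2.8955) = 0.05527.
[in] = 6.97 / 0.05527 = 126.1 mmol L⁻¹.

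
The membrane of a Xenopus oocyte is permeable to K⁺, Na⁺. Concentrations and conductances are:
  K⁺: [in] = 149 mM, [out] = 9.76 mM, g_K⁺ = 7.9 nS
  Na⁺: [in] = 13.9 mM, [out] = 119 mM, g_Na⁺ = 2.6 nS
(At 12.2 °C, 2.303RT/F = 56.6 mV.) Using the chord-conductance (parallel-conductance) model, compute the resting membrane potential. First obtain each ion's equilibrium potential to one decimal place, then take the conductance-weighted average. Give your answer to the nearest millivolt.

-37 mV

E_K⁺ = (56.6/1)·log₁₀(9.76/149) = -67.0 mV
E_Na⁺ = (56.6/1)·log₁₀(119/13.9) = 52.8 mV
Vm = (Σ gᵢEᵢ)/(Σ gᵢ) = (7.9·-67.0 + 2.6·52.8) / (7.9 + 2.6)
= -392.02 / 10.5 = -37.34 mV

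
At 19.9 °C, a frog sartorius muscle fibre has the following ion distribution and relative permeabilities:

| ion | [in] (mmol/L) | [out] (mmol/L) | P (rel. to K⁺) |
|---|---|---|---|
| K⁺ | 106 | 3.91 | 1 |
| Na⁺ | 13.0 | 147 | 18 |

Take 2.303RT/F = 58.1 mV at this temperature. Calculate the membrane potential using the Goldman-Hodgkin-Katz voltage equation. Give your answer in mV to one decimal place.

Vm = 58.1 · log₁₀[(Σ P·[cation]ₒ + Σ P·[anion]ᵢ) / (Σ P·[cation]ᵢ + Σ P·[anion]ₒ)]
Numerator = 1×3.91 + 18×147 = 2650
Denominator = 1×106 + 18×13.0 = 340
Vm = 58.1 · log₁₀(7.7939) = 58.1 × (0.8918) = 51.81 mV

51.8 mV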